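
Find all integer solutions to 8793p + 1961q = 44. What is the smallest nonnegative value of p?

341

gcd(8793, 1961) = 1  (8793 = 4×1961 + 949, 1961 = 2×949 + 63, 949 = 15×63 + 4, 63 = 15×4 + 3, 4 = 1×3 + 1, 3 = 3×1).
1 divides 44, so solutions exist.
Back-substituting, 8793×(498) + 1961×(-2233) = 1.
Scale by 44/1 = 44: (p₀, q₀) = (21912, -98252).
General solution: p = 21912 + 1961t, q = -98252 - 8793t for integer t.
p ≥ 0: smallest is 21912 mod 1961 = 341 (at t = -11), with q = -1529.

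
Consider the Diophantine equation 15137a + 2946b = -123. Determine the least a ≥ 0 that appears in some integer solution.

gcd(15137, 2946) = 1.
1 divides -123, so solutions exist.
By Bézout, 15137*(1397) + 2946*(-7178) = 1.
Scale by -123/1 = -123: (a₀, b₀) = (-171831, 882894).
General solution: a = -171831 + 2946t, b = 882894 - 15137t for integer t.
a ≥ 0: smallest is -171831 mod 2946 = 1983 (at t = 59), with b = -10189.

1983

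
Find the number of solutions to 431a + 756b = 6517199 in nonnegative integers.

gcd(756, 431) = 1  (756 = 1×431 + 325, 431 = 1×325 + 106, 325 = 3×106 + 7, 106 = 15×7 + 1, 7 = 7×1).
Back-substituting, 431×(107) + 756×(-61) = 1.
Scale by 6517199: one solution is (697340293, -397549139). Reduce a mod 756: (601, 8278).
General: a = 601 + 756t, b = 8278 - 431t.
a ≥ 0 ⇒ t ≥ 0; b ≥ 0 ⇒ t ≤ 19. So t ∈ [0, 19]: 20 solutions.

20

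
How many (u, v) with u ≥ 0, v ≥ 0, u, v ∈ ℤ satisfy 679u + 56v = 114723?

gcd(679, 56) = 7.
By Bézout, 679×(1) + 56×(-12) = 7.
One solution: (5, 1988).
General: u = 5 + 8t, v = 1988 - 97t.
u ≥ 0 ⇒ t ≥ 0; v ≥ 0 ⇒ t ≤ 20. So t ∈ [0, 20]: 21 solutions.

21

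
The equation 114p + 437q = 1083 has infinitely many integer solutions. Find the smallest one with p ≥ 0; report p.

21

gcd(437, 114) = 19.
19 divides 1083, so solutions exist.
By Bézout, 114*(4) + 437*(-1) = 19.
Scale by 1083/19 = 57: (p₀, q₀) = (228, -57).
General solution: p = 228 + 23t, q = -57 - 6t for integer t.
p ≥ 0: smallest is 228 mod 23 = 21 (at t = -9), with q = -3.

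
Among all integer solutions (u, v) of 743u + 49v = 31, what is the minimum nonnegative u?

gcd(743, 49):
  743 = 15·49 + 8
  49 = 6·8 + 1
  8 = 8·1
so gcd(743, 49) = 1.
1 divides 31, so solutions exist.
Back-substitute for Bézout coefficients:
  1 = 49 - 6·8
  ... = 743·(-6) + 49·(91)
Scale by 31/1 = 31: (u₀, v₀) = (-186, 2821).
General solution: u = -186 + 49t, v = 2821 - 743t for integer t.
u ≥ 0: smallest is -186 mod 49 = 10 (at t = 4), with v = -151.

10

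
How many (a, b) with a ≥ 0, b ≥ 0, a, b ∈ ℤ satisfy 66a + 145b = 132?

gcd(145, 66) = 1.
By Bézout, 66*(11) + 145*(-5) = 1.
One solution: (2, 0).
General: a = 2 + 145t, b = 0 - 66t.
a ≥ 0 ⇒ t ≥ 0; b ≥ 0 ⇒ t ≤ 0. So t ∈ [0, 0]: 1 solution.

1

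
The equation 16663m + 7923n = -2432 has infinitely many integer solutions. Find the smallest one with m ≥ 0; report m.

gcd(16663, 7923):
  16663 = 2·7923 + 817
  7923 = 9·817 + 570
  817 = 1·570 + 247
  570 = 2·247 + 76
  247 = 3·76 + 19
  76 = 4·19
so gcd(16663, 7923) = 19.
19 divides -2432, so solutions exist.
Back-substitute for Bézout coefficients:
  19 = 247 - 3·76
  ... = 16663·(97) + 7923·(-204)
Scale by -2432/19 = -128: (m₀, n₀) = (-12416, 26112).
General solution: m = -12416 + 417t, n = 26112 - 877t for integer t.
m ≥ 0: smallest is -12416 mod 417 = 94 (at t = 30), with n = -198.

94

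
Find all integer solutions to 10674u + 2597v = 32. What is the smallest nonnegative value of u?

gcd(10674, 2597) = 1  (10674 = 4·2597 + 286, 2597 = 9·286 + 23, 286 = 12·23 + 10, 23 = 2·10 + 3, 10 = 3·3 + 1, 3 = 3·1).
1 divides 32, so solutions exist.
Back-substituting, 10674·(790) + 2597·(-3247) = 1.
Scale by 32/1 = 32: (u₀, v₀) = (25280, -103904).
General solution: u = 25280 + 2597t, v = -103904 - 10674t for integer t.
u ≥ 0: smallest is 25280 mod 2597 = 1907 (at t = -9), with v = -7838.

1907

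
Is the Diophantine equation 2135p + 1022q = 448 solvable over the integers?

yes

gcd(2135, 1022) = 7  (2135 = 2·1022 + 91, 1022 = 11·91 + 21, 91 = 4·21 + 7, 21 = 3·7).
7 divides 448, so integer solutions exist.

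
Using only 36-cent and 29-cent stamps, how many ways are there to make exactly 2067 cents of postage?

2

Need nonnegative integers with 36j + 29k = 2067.
gcd(36, 29) = 1, and 36·(-4) + 29·(5) = 1.
So (j₀, k₀) = (-8268, 10335); general j = -8268 + 29t, k = 10335 - 36t.
j ≥ 0 ⇒ t ≥ 286; k ≥ 0 ⇒ t ≤ 287. That's 2 values of t.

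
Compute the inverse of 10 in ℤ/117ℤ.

82

gcd(117, 10):
  117 = 11×10 + 7
  10 = 1×7 + 3
  7 = 2×3 + 1
  3 = 3×1
so gcd(117, 10) = 1.
Back-substitute for Bézout coefficients:
  1 = 7 - 2×3
  ... = 10×(-35) + 117×(3)
So 10×-35 ≡ 1 (mod 117), and -35 mod 117 = 82.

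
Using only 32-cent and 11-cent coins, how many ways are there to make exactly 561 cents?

Need nonnegative integers with 32j + 11k = 561.
gcd(32, 11) = 1, and 32·(-1) + 11·(3) = 1.
So (j₀, k₀) = (-561, 1683); general j = -561 + 11t, k = 1683 - 32t.
j ≥ 0 ⇒ t ≥ 51; k ≥ 0 ⇒ t ≤ 52. That's 2 values of t.

2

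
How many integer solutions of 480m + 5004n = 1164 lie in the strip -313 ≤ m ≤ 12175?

30

gcd(5004, 480) = 12  (5004 = 10×480 + 204, 480 = 2×204 + 72, 204 = 2×72 + 60, 72 = 1×60 + 12, 60 = 5×12).
Back-substituting, 480×(73) + 5004×(-7) = 12.
Scale by 97: particular solution (7081, -679); reduce m mod 417: (409, -39).
General solution: m = 409 + 417t, n = -39 - 40t for integer t.
-313 ≤ 409 + 417t ≤ 12175 gives t ∈ [-1, 28], which is 30 values.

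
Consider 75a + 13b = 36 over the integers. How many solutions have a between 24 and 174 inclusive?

12

gcd(75, 13) = 1.
By Bézout, 75*(4) + 13*(-23) = 1.
Particular solution: (1, -3).
General solution: a = 1 + 13t, b = -3 - 75t for integer t.
24 ≤ 1 + 13t ≤ 174 gives t ∈ [2, 13], which is 12 values.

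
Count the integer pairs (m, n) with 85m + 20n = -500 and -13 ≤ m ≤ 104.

gcd(85, 20) = 5.
By Bézout, 85×(1) + 20×(-4) = 5.
Particular solution: (0, -25).
General solution: m = 0 + 4t, n = -25 - 17t for integer t.
-13 ≤ 0 + 4t ≤ 104 gives t ∈ [-3, 26], which is 30 values.

30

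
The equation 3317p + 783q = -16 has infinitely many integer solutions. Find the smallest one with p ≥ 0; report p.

gcd(3317, 783):
  3317 = 4*783 + 185
  783 = 4*185 + 43
  185 = 4*43 + 13
  43 = 3*13 + 4
  13 = 3*4 + 1
  4 = 4*1
so gcd(3317, 783) = 1.
1 divides -16, so solutions exist.
Back-substitute for Bézout coefficients:
  1 = 13 - 3*4
  ... = 3317*(182) + 783*(-771)
Scale by -16/1 = -16: (p₀, q₀) = (-2912, 12336).
General solution: p = -2912 + 783t, q = 12336 - 3317t for integer t.
p ≥ 0: smallest is -2912 mod 783 = 220 (at t = 4), with q = -932.

220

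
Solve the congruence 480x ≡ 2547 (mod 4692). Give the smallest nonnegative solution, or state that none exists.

gcd(4692, 480) = 12.
12 does not divide 2547, so the congruence has no solution.

no solution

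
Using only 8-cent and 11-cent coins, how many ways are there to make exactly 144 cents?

Need nonnegative integers with 8j + 11k = 144.
gcd(8, 11) = 1, and 8·(-4) + 11·(3) = 1.
So (j₀, k₀) = (-576, 432); general j = -576 + 11t, k = 432 - 8t.
j ≥ 0 ⇒ t ≥ 53; k ≥ 0 ⇒ t ≤ 54. That's 2 values of t.

2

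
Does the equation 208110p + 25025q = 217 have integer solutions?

gcd(208110, 25025):
  208110 = 8×25025 + 7910
  25025 = 3×7910 + 1295
  7910 = 6×1295 + 140
  1295 = 9×140 + 35
  140 = 4×35
so gcd(208110, 25025) = 35.
35 does not divide 217 (remainder 7), so no integer solutions.

no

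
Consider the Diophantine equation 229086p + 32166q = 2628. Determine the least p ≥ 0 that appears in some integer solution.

804

gcd(229086, 32166) = 18  (229086 = 7×32166 + 3924, 32166 = 8×3924 + 774, 3924 = 5×774 + 54, 774 = 14×54 + 18, 54 = 3×18).
18 divides 2628, so solutions exist.
Back-substituting, 229086×(-582) + 32166×(4145) = 18.
Scale by 2628/18 = 146: (p₀, q₀) = (-84972, 605170).
General solution: p = -84972 + 1787t, q = 605170 - 12727t for integer t.
p ≥ 0: smallest is -84972 mod 1787 = 804 (at t = 48), with q = -5726.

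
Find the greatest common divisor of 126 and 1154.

2

gcd(1154, 126) = 2  (1154 = 9·126 + 20, 126 = 6·20 + 6, 20 = 3·6 + 2, 6 = 3·2).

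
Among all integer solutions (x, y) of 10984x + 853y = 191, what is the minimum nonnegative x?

380

gcd(10984, 853):
  10984 = 12*853 + 748
  853 = 1*748 + 105
  748 = 7*105 + 13
  105 = 8*13 + 1
  13 = 13*1
so gcd(10984, 853) = 1.
1 divides 191, so solutions exist.
Back-substitute for Bézout coefficients:
  1 = 105 - 8*13
  ... = 10984*(-65) + 853*(837)
Scale by 191/1 = 191: (x₀, y₀) = (-12415, 159867).
General solution: x = -12415 + 853t, y = 159867 - 10984t for integer t.
x ≥ 0: smallest is -12415 mod 853 = 380 (at t = 15), with y = -4893.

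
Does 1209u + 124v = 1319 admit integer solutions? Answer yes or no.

no

gcd(1209, 124) = 31  (1209 = 9·124 + 93, 124 = 1·93 + 31, 93 = 3·31).
31 does not divide 1319 (remainder 17), so no integer solutions.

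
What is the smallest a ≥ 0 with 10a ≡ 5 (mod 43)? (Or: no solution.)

22

gcd(43, 10) = 1.
1 divides 5, so solutions exist.
By Bézout, 10*(13) + 43*(-3) = 1.
So 10*(13) ≡ 1 (mod 43); multiply by 5: a ≡ 65 (mod 43).
Smallest nonnegative: a = 65 mod 43 = 22.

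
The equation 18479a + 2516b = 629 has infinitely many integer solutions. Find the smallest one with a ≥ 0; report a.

gcd(18479, 2516):
  18479 = 7*2516 + 867
  2516 = 2*867 + 782
  867 = 1*782 + 85
  782 = 9*85 + 17
  85 = 5*17
so gcd(18479, 2516) = 17.
17 divides 629, so solutions exist.
Back-substitute for Bézout coefficients:
  17 = 782 - 9*85
  ... = 18479*(-29) + 2516*(213)
Scale by 629/17 = 37: (a₀, b₀) = (-1073, 7881).
General solution: a = -1073 + 148t, b = 7881 - 1087t for integer t.
a ≥ 0: smallest is -1073 mod 148 = 111 (at t = 8), with b = -815.

111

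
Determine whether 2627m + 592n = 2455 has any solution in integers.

gcd(2627, 592):
  2627 = 4·592 + 259
  592 = 2·259 + 74
  259 = 3·74 + 37
  74 = 2·37
so gcd(2627, 592) = 37.
37 does not divide 2455 (remainder 13), so no integer solutions.

no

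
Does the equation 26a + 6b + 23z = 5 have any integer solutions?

yes

gcd(26, 6) = 2  (26 = 4*6 + 2, 6 = 3*2).
gcd(2, 23) = 1.
1 divides 5, so integer solutions exist.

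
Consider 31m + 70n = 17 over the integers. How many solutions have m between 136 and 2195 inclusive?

gcd(70, 31) = 1.
By Bézout, 31×(-9) + 70×(4) = 1.
Particular solution: (57, -25).
General solution: m = 57 + 70t, n = -25 - 31t for integer t.
136 ≤ 57 + 70t ≤ 2195 gives t ∈ [2, 30], which is 29 values.

29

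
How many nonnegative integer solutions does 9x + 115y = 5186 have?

gcd(115, 9):
  115 = 12*9 + 7
  9 = 1*7 + 2
  7 = 3*2 + 1
  2 = 2*1
so gcd(115, 9) = 1.
Back-substitute for Bézout coefficients:
  1 = 7 - 3*2
  ... = 9*(-51) + 115*(4)
Scale by 5186: one solution is (-264486, 20744). Reduce x mod 115: (14, 44).
General: x = 14 + 115t, y = 44 - 9t.
x ≥ 0 ⇒ t ≥ 0; y ≥ 0 ⇒ t ≤ 4. So t ∈ [0, 4]: 5 solutions.

5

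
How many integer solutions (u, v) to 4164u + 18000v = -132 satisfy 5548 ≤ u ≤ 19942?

gcd(18000, 4164) = 12.
By Bézout, 4164*(683) + 18000*(-158) = 12.
Particular solution: (1487, -344).
General solution: u = 1487 + 1500t, v = -344 - 347t for integer t.
5548 ≤ 1487 + 1500t ≤ 19942 gives t ∈ [3, 12], which is 10 values.

10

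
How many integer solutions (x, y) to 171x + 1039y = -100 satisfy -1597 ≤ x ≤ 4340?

gcd(1039, 171) = 1  (1039 = 6·171 + 13, 171 = 13·13 + 2, 13 = 6·2 + 1, 2 = 2·1).
Back-substituting, 171·(-480) + 1039·(79) = 1.
Scale by -100: particular solution (48000, -7900); reduce x mod 1039: (206, -34).
General solution: x = 206 + 1039t, y = -34 - 171t for integer t.
-1597 ≤ 206 + 1039t ≤ 4340 gives t ∈ [-1, 3], which is 5 values.

5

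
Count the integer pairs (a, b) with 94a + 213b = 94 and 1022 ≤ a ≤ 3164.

gcd(213, 94) = 1.
By Bézout, 94×(34) + 213×(-15) = 1.
Particular solution: (1, 0).
General solution: a = 1 + 213t, b = 0 - 94t for integer t.
1022 ≤ 1 + 213t ≤ 3164 gives t ∈ [5, 14], which is 10 values.

10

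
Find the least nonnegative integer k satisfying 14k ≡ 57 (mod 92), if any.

gcd(92, 14):
  92 = 6*14 + 8
  14 = 1*8 + 6
  8 = 1*6 + 2
  6 = 3*2
so gcd(92, 14) = 2.
2 does not divide 57, so the congruence has no solution.

no solution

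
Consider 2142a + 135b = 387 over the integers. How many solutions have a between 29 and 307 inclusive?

gcd(2142, 135) = 9  (2142 = 15*135 + 117, 135 = 1*117 + 18, 117 = 6*18 + 9, 18 = 2*9).
Back-substituting, 2142*(7) + 135*(-111) = 9.
Scale by 43: particular solution (301, -4773); reduce a mod 15: (1, -13).
General solution: a = 1 + 15t, b = -13 - 238t for integer t.
29 ≤ 1 + 15t ≤ 307 gives t ∈ [2, 20], which is 19 values.

19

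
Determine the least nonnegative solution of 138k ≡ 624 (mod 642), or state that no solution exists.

65

gcd(642, 138) = 6  (642 = 4×138 + 90, 138 = 1×90 + 48, 90 = 1×48 + 42, 48 = 1×42 + 6, 42 = 7×6).
6 divides 624, so solutions exist.
Back-substituting, 138×(14) + 642×(-3) = 6.
So 138×(14) ≡ 6 (mod 642); multiply by 104: k ≡ 1456 (mod 107).
Smallest nonnegative: k = 1456 mod 107 = 65.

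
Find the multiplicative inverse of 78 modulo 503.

316

gcd(503, 78) = 1  (503 = 6×78 + 35, 78 = 2×35 + 8, 35 = 4×8 + 3, 8 = 2×3 + 2, 3 = 1×2 + 1, 2 = 2×1).
Back-substituting, 78×(-187) + 503×(29) = 1.
So 78×-187 ≡ 1 (mod 503), and -187 mod 503 = 316.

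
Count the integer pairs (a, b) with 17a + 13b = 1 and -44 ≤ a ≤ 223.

21

gcd(17, 13) = 1.
By Bézout, 17×(-3) + 13×(4) = 1.
Particular solution: (10, -13).
General solution: a = 10 + 13t, b = -13 - 17t for integer t.
-44 ≤ 10 + 13t ≤ 223 gives t ∈ [-4, 16], which is 21 values.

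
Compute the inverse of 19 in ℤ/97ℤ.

46

gcd(97, 19):
  97 = 5*19 + 2
  19 = 9*2 + 1
  2 = 2*1
so gcd(97, 19) = 1.
Back-substitute for Bézout coefficients:
  1 = 19 - 9*2
  ... = 19*(46) + 97*(-9)
So 19*46 ≡ 1 (mod 97), and 46 mod 97 = 46.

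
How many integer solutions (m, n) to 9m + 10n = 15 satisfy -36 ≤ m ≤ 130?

gcd(10, 9) = 1.
By Bézout, 9*(-1) + 10*(1) = 1.
Particular solution: (5, -3).
General solution: m = 5 + 10t, n = -3 - 9t for integer t.
-36 ≤ 5 + 10t ≤ 130 gives t ∈ [-4, 12], which is 17 values.

17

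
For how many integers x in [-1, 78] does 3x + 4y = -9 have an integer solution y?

gcd(4, 3) = 1.
By Bézout, 3*(-1) + 4*(1) = 1.
Particular solution: (1, -3).
General solution: x = 1 + 4t, y = -3 - 3t for integer t.
-1 ≤ 1 + 4t ≤ 78 gives t ∈ [0, 19], which is 20 values.

20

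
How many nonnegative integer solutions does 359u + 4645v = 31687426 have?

gcd(4645, 359) = 1  (4645 = 12*359 + 337, 359 = 1*337 + 22, 337 = 15*22 + 7, 22 = 3*7 + 1, 7 = 7*1).
Back-substituting, 359*(634) + 4645*(-49) = 1.
Scale by 31687426: one solution is (20089828084, -1552683874). Reduce u mod 4645: (3349, 6563).
General: u = 3349 + 4645t, v = 6563 - 359t.
u ≥ 0 ⇒ t ≥ 0; v ≥ 0 ⇒ t ≤ 18. So t ∈ [0, 18]: 19 solutions.

19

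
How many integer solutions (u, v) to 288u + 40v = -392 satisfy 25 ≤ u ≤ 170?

gcd(288, 40):
  288 = 7·40 + 8
  40 = 5·8
so gcd(288, 40) = 8.
Back-substitute for Bézout coefficients:
  8 = 288 - 7·40
  ... = 288·(1) + 40·(-7)
Scale by -49: particular solution (-49, 343); reduce u mod 5: (1, -17).
General solution: u = 1 + 5t, v = -17 - 36t for integer t.
25 ≤ 1 + 5t ≤ 170 gives t ∈ [5, 33], which is 29 values.

29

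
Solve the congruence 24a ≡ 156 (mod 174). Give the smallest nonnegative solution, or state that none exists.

gcd(174, 24) = 6.
6 divides 156, so solutions exist.
By Bézout, 24·(-7) + 174·(1) = 6.
So 24·(-7) ≡ 6 (mod 174); multiply by 26: a ≡ -182 (mod 29).
Smallest nonnegative: a = -182 mod 29 = 21.

21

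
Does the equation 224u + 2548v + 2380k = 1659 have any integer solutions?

gcd(2548, 224) = 28.
gcd(28, 2380) = 28.
28 does not divide 1659 (remainder 7), so no integer solutions.

no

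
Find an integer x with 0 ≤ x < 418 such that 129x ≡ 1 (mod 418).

337

gcd(418, 129) = 1.
By Bézout, 129*(-81) + 418*(25) = 1.
So 129*-81 ≡ 1 (mod 418), and -81 mod 418 = 337.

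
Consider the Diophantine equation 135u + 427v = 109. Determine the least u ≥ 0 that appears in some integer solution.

121

gcd(427, 135):
  427 = 3*135 + 22
  135 = 6*22 + 3
  22 = 7*3 + 1
  3 = 3*1
so gcd(427, 135) = 1.
1 divides 109, so solutions exist.
Back-substitute for Bézout coefficients:
  1 = 22 - 7*3
  ... = 135*(-136) + 427*(43)
Scale by 109/1 = 109: (u₀, v₀) = (-14824, 4687).
General solution: u = -14824 + 427t, v = 4687 - 135t for integer t.
u ≥ 0: smallest is -14824 mod 427 = 121 (at t = 35), with v = -38.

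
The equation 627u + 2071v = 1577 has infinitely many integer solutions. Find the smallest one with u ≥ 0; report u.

gcd(2071, 627):
  2071 = 3·627 + 190
  627 = 3·190 + 57
  190 = 3·57 + 19
  57 = 3·19
so gcd(2071, 627) = 19.
19 divides 1577, so solutions exist.
Back-substitute for Bézout coefficients:
  19 = 190 - 3·57
  ... = 627·(-33) + 2071·(10)
Scale by 1577/19 = 83: (u₀, v₀) = (-2739, 830).
General solution: u = -2739 + 109t, v = 830 - 33t for integer t.
u ≥ 0: smallest is -2739 mod 109 = 95 (at t = 26), with v = -28.

95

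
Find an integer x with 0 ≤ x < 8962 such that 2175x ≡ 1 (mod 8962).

gcd(8962, 2175) = 1  (8962 = 4×2175 + 262, 2175 = 8×262 + 79, 262 = 3×79 + 25, 79 = 3×25 + 4, 25 = 6×4 + 1, 4 = 4×1).
Back-substituting, 2175×(-2155) + 8962×(523) = 1.
So 2175×-2155 ≡ 1 (mod 8962), and -2155 mod 8962 = 6807.

6807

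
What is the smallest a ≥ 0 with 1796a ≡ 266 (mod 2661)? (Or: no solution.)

gcd(2661, 1796) = 1.
1 divides 266, so solutions exist.
By Bézout, 1796*(-766) + 2661*(517) = 1.
So 1796*(-766) ≡ 1 (mod 2661); multiply by 266: a ≡ -203756 (mod 2661).
Smallest nonnegative: a = -203756 mod 2661 = 1141.

1141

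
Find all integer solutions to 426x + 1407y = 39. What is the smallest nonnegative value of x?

gcd(1407, 426) = 3.
3 divides 39, so solutions exist.
By Bézout, 426*(109) + 1407*(-33) = 3.
Scale by 39/3 = 13: (x₀, y₀) = (1417, -429).
General solution: x = 1417 + 469t, y = -429 - 142t for integer t.
x ≥ 0: smallest is 1417 mod 469 = 10 (at t = -3), with y = -3.

10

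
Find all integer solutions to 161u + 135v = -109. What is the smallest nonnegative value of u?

1

gcd(161, 135) = 1.
1 divides -109, so solutions exist.
By Bézout, 161×(26) + 135×(-31) = 1.
Scale by -109/1 = -109: (u₀, v₀) = (-2834, 3379).
General solution: u = -2834 + 135t, v = 3379 - 161t for integer t.
u ≥ 0: smallest is -2834 mod 135 = 1 (at t = 21), with v = -2.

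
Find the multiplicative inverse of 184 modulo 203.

gcd(203, 184) = 1  (203 = 1×184 + 19, 184 = 9×19 + 13, 19 = 1×13 + 6, 13 = 2×6 + 1, 6 = 6×1).
Back-substituting, 184×(32) + 203×(-29) = 1.
So 184×32 ≡ 1 (mod 203), and 32 mod 203 = 32.

32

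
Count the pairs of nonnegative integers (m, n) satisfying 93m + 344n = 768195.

24

gcd(344, 93):
  344 = 3*93 + 65
  93 = 1*65 + 28
  65 = 2*28 + 9
  28 = 3*9 + 1
  9 = 9*1
so gcd(344, 93) = 1.
Back-substitute for Bézout coefficients:
  1 = 28 - 3*9
  ... = 93*(37) + 344*(-10)
Scale by 768195: one solution is (28423215, -7681950). Reduce m mod 344: (215, 2175).
General: m = 215 + 344t, n = 2175 - 93t.
m ≥ 0 ⇒ t ≥ 0; n ≥ 0 ⇒ t ≤ 23. So t ∈ [0, 23]: 24 solutions.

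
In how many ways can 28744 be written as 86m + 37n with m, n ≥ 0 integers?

gcd(86, 37):
  86 = 2*37 + 12
  37 = 3*12 + 1
  12 = 12*1
so gcd(86, 37) = 1.
Back-substitute for Bézout coefficients:
  1 = 37 - 3*12
  ... = 86*(-3) + 37*(7)
Scale by 28744: one solution is (-86232, 201208). Reduce m mod 37: (15, 742).
General: m = 15 + 37t, n = 742 - 86t.
m ≥ 0 ⇒ t ≥ 0; n ≥ 0 ⇒ t ≤ 8. So t ∈ [0, 8]: 9 solutions.

9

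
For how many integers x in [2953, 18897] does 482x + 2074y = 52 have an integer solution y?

15

gcd(2074, 482):
  2074 = 4×482 + 146
  482 = 3×146 + 44
  146 = 3×44 + 14
  44 = 3×14 + 2
  14 = 7×2
so gcd(2074, 482) = 2.
Back-substitute for Bézout coefficients:
  2 = 44 - 3×14
  ... = 482×(142) + 2074×(-33)
Scale by 26: particular solution (3692, -858); reduce x mod 1037: (581, -135).
General solution: x = 581 + 1037t, y = -135 - 241t for integer t.
2953 ≤ 581 + 1037t ≤ 18897 gives t ∈ [3, 17], which is 15 values.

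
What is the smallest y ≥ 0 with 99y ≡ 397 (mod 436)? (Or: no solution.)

211

gcd(436, 99):
  436 = 4×99 + 40
  99 = 2×40 + 19
  40 = 2×19 + 2
  19 = 9×2 + 1
  2 = 2×1
so gcd(436, 99) = 1.
1 divides 397, so solutions exist.
Back-substitute for Bézout coefficients:
  1 = 19 - 9×2
  ... = 99×(207) + 436×(-47)
So 99×(207) ≡ 1 (mod 436); multiply by 397: y ≡ 82179 (mod 436).
Smallest nonnegative: y = 82179 mod 436 = 211.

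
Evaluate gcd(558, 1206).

18

gcd(1206, 558):
  1206 = 2*558 + 90
  558 = 6*90 + 18
  90 = 5*18
so gcd(1206, 558) = 18.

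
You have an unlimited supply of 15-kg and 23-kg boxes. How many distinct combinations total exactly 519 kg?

2

Need nonnegative integers with 15j + 23k = 519.
gcd(15, 23) = 1, and 15·(-3) + 23·(2) = 1.
So (j₀, k₀) = (-1557, 1038); general j = -1557 + 23t, k = 1038 - 15t.
j ≥ 0 ⇒ t ≥ 68; k ≥ 0 ⇒ t ≤ 69. That's 2 values of t.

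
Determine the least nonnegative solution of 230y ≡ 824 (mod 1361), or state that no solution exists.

690

gcd(1361, 230) = 1  (1361 = 5*230 + 211, 230 = 1*211 + 19, 211 = 11*19 + 2, 19 = 9*2 + 1, 2 = 2*1).
1 divides 824, so solutions exist.
Back-substituting, 230*(645) + 1361*(-109) = 1.
So 230*(645) ≡ 1 (mod 1361); multiply by 824: y ≡ 531480 (mod 1361).
Smallest nonnegative: y = 531480 mod 1361 = 690.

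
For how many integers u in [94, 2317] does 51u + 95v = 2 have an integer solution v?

23

gcd(95, 51) = 1  (95 = 1·51 + 44, 51 = 1·44 + 7, 44 = 6·7 + 2, 7 = 3·2 + 1, 2 = 2·1).
Back-substituting, 51·(41) + 95·(-22) = 1.
Scale by 2: particular solution (82, -44); reduce u mod 95: (82, -44).
General solution: u = 82 + 95t, v = -44 - 51t for integer t.
94 ≤ 82 + 95t ≤ 2317 gives t ∈ [1, 23], which is 23 values.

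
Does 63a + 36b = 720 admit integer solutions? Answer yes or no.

gcd(63, 36) = 9  (63 = 1*36 + 27, 36 = 1*27 + 9, 27 = 3*9).
9 divides 720, so integer solutions exist.

yes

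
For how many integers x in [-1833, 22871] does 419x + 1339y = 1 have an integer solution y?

gcd(1339, 419) = 1  (1339 = 3*419 + 82, 419 = 5*82 + 9, 82 = 9*9 + 1, 9 = 9*1).
Back-substituting, 419*(-147) + 1339*(46) = 1.
Scale by 1: particular solution (-147, 46); reduce x mod 1339: (1192, -373).
General solution: x = 1192 + 1339t, y = -373 - 419t for integer t.
-1833 ≤ 1192 + 1339t ≤ 22871 gives t ∈ [-2, 16], which is 19 values.

19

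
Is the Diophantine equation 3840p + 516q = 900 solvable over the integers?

gcd(3840, 516) = 12.
12 divides 900, so integer solutions exist.

yes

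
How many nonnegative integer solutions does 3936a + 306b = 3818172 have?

gcd(3936, 306) = 6.
By Bézout, 3936·(-22) + 306·(283) = 6.
One solution: (46, 11886).
General: a = 46 + 51t, b = 11886 - 656t.
a ≥ 0 ⇒ t ≥ 0; b ≥ 0 ⇒ t ≤ 18. So t ∈ [0, 18]: 19 solutions.

19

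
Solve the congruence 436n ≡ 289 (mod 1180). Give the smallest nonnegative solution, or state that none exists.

no solution

gcd(1180, 436):
  1180 = 2·436 + 308
  436 = 1·308 + 128
  308 = 2·128 + 52
  128 = 2·52 + 24
  52 = 2·24 + 4
  24 = 6·4
so gcd(1180, 436) = 4.
4 does not divide 289, so the congruence has no solution.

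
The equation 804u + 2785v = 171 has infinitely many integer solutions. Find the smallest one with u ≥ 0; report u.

1029

gcd(2785, 804):
  2785 = 3×804 + 373
  804 = 2×373 + 58
  373 = 6×58 + 25
  58 = 2×25 + 8
  25 = 3×8 + 1
  8 = 8×1
so gcd(2785, 804) = 1.
1 divides 171, so solutions exist.
Back-substitute for Bézout coefficients:
  1 = 25 - 3×8
  ... = 804×(-336) + 2785×(97)
Scale by 171/1 = 171: (u₀, v₀) = (-57456, 16587).
General solution: u = -57456 + 2785t, v = 16587 - 804t for integer t.
u ≥ 0: smallest is -57456 mod 2785 = 1029 (at t = 21), with v = -297.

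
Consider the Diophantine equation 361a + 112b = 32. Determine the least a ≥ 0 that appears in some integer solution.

64

gcd(361, 112) = 1  (361 = 3*112 + 25, 112 = 4*25 + 12, 25 = 2*12 + 1, 12 = 12*1).
1 divides 32, so solutions exist.
Back-substituting, 361*(9) + 112*(-29) = 1.
Scale by 32/1 = 32: (a₀, b₀) = (288, -928).
General solution: a = 288 + 112t, b = -928 - 361t for integer t.
a ≥ 0: smallest is 288 mod 112 = 64 (at t = -2), with b = -206.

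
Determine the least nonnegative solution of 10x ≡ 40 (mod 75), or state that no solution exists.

gcd(75, 10) = 5.
5 divides 40, so solutions exist.
By Bézout, 10*(-7) + 75*(1) = 5.
So 10*(-7) ≡ 5 (mod 75); multiply by 8: x ≡ -56 (mod 15).
Smallest nonnegative: x = -56 mod 15 = 4.

4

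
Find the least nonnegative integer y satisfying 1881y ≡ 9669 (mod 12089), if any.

545

gcd(12089, 1881):
  12089 = 6×1881 + 803
  1881 = 2×803 + 275
  803 = 2×275 + 253
  275 = 1×253 + 22
  253 = 11×22 + 11
  22 = 2×11
so gcd(12089, 1881) = 11.
11 divides 9669, so solutions exist.
Back-substitute for Bézout coefficients:
  11 = 253 - 11×22
  ... = 1881×(-527) + 12089×(82)
So 1881×(-527) ≡ 11 (mod 12089); multiply by 879: y ≡ -463233 (mod 1099).
Smallest nonnegative: y = -463233 mod 1099 = 545.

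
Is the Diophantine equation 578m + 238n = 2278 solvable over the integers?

yes

gcd(578, 238):
  578 = 2×238 + 102
  238 = 2×102 + 34
  102 = 3×34
so gcd(578, 238) = 34.
34 divides 2278, so integer solutions exist.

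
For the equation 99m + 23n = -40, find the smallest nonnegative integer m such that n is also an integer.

gcd(99, 23):
  99 = 4·23 + 7
  23 = 3·7 + 2
  7 = 3·2 + 1
  2 = 2·1
so gcd(99, 23) = 1.
1 divides -40, so solutions exist.
Back-substitute for Bézout coefficients:
  1 = 7 - 3·2
  ... = 99·(10) + 23·(-43)
Scale by -40/1 = -40: (m₀, n₀) = (-400, 1720).
General solution: m = -400 + 23t, n = 1720 - 99t for integer t.
m ≥ 0: smallest is -400 mod 23 = 14 (at t = 18), with n = -62.

14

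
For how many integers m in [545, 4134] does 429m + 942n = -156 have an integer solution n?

gcd(942, 429) = 3  (942 = 2×429 + 84, 429 = 5×84 + 9, 84 = 9×9 + 3, 9 = 3×3).
Back-substituting, 429×(-101) + 942×(46) = 3.
Scale by -52: particular solution (5252, -2392); reduce m mod 314: (228, -104).
General solution: m = 228 + 314t, n = -104 - 143t for integer t.
545 ≤ 228 + 314t ≤ 4134 gives t ∈ [2, 12], which is 11 values.

11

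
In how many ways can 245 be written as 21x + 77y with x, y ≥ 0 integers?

1

gcd(77, 21) = 7  (77 = 3*21 + 14, 21 = 1*14 + 7, 14 = 2*7).
Back-substituting, 21*(4) + 77*(-1) = 7.
Scale by 35: one solution is (140, -35). Reduce x mod 11: (8, 1).
General: x = 8 + 11t, y = 1 - 3t.
x ≥ 0 ⇒ t ≥ 0; y ≥ 0 ⇒ t ≤ 0. So t ∈ [0, 0]: 1 solution.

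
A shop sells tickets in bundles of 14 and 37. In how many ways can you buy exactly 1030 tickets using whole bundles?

2

Need nonnegative integers with 14j + 37k = 1030.
gcd(14, 37) = 1, and 14·(8) + 37·(-3) = 1.
So (j₀, k₀) = (8240, -3090); general j = 8240 + 37t, k = -3090 - 14t.
j ≥ 0 ⇒ t ≥ -222; k ≥ 0 ⇒ t ≤ -221. That's 2 values of t.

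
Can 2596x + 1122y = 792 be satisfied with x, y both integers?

gcd(2596, 1122):
  2596 = 2*1122 + 352
  1122 = 3*352 + 66
  352 = 5*66 + 22
  66 = 3*22
so gcd(2596, 1122) = 22.
22 divides 792, so integer solutions exist.

yes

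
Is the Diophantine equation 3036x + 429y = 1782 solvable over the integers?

gcd(3036, 429) = 33  (3036 = 7×429 + 33, 429 = 13×33).
33 divides 1782, so integer solutions exist.

yes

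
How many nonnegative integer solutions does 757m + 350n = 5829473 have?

gcd(757, 350) = 1.
By Bézout, 757×(43) + 350×(-93) = 1.
One solution: (139, 16355).
General: m = 139 + 350t, n = 16355 - 757t.
m ≥ 0 ⇒ t ≥ 0; n ≥ 0 ⇒ t ≤ 21. So t ∈ [0, 21]: 22 solutions.

22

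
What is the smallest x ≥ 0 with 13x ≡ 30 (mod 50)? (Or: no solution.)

10

gcd(50, 13) = 1  (50 = 3*13 + 11, 13 = 1*11 + 2, 11 = 5*2 + 1, 2 = 2*1).
1 divides 30, so solutions exist.
Back-substituting, 13*(-23) + 50*(6) = 1.
So 13*(-23) ≡ 1 (mod 50); multiply by 30: x ≡ -690 (mod 50).
Smallest nonnegative: x = -690 mod 50 = 10.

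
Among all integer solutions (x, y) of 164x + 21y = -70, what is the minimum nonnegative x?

7

gcd(164, 21) = 1.
1 divides -70, so solutions exist.
By Bézout, 164·(5) + 21·(-39) = 1.
Scale by -70/1 = -70: (x₀, y₀) = (-350, 2730).
General solution: x = -350 + 21t, y = 2730 - 164t for integer t.
x ≥ 0: smallest is -350 mod 21 = 7 (at t = 17), with y = -58.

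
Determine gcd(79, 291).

gcd(291, 79) = 1  (291 = 3×79 + 54, 79 = 1×54 + 25, 54 = 2×25 + 4, 25 = 6×4 + 1, 4 = 4×1).

1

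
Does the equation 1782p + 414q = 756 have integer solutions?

gcd(1782, 414) = 18  (1782 = 4*414 + 126, 414 = 3*126 + 36, 126 = 3*36 + 18, 36 = 2*18).
18 divides 756, so integer solutions exist.

yes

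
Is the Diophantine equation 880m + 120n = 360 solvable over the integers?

gcd(880, 120):
  880 = 7·120 + 40
  120 = 3·40
so gcd(880, 120) = 40.
40 divides 360, so integer solutions exist.

yes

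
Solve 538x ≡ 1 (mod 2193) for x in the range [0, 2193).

1765

gcd(2193, 538):
  2193 = 4×538 + 41
  538 = 13×41 + 5
  41 = 8×5 + 1
  5 = 5×1
so gcd(2193, 538) = 1.
Back-substitute for Bézout coefficients:
  1 = 41 - 8×5
  ... = 538×(-428) + 2193×(105)
So 538×-428 ≡ 1 (mod 2193), and -428 mod 2193 = 1765.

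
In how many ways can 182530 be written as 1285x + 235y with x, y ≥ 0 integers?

3

gcd(1285, 235):
  1285 = 5×235 + 110
  235 = 2×110 + 15
  110 = 7×15 + 5
  15 = 3×5
so gcd(1285, 235) = 5.
Back-substitute for Bézout coefficients:
  5 = 110 - 7×15
  ... = 1285×(15) + 235×(-82)
Scale by 36506: one solution is (547590, -2993492). Reduce x mod 47: (40, 558).
General: x = 40 + 47t, y = 558 - 257t.
x ≥ 0 ⇒ t ≥ 0; y ≥ 0 ⇒ t ≤ 2. So t ∈ [0, 2]: 3 solutions.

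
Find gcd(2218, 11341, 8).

gcd(11341, 2218) = 1.
gcd(1, 8) = 1.

1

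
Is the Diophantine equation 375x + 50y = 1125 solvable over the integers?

gcd(375, 50) = 25  (375 = 7·50 + 25, 50 = 2·25).
25 divides 1125, so integer solutions exist.

yes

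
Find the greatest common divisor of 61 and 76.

gcd(76, 61) = 1  (76 = 1*61 + 15, 61 = 4*15 + 1, 15 = 15*1).

1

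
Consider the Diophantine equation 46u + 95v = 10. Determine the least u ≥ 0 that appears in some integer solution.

25

gcd(95, 46) = 1  (95 = 2×46 + 3, 46 = 15×3 + 1, 3 = 3×1).
1 divides 10, so solutions exist.
Back-substituting, 46×(31) + 95×(-15) = 1.
Scale by 10/1 = 10: (u₀, v₀) = (310, -150).
General solution: u = 310 + 95t, v = -150 - 46t for integer t.
u ≥ 0: smallest is 310 mod 95 = 25 (at t = -3), with v = -12.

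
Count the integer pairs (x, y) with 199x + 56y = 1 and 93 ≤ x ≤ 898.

15

gcd(199, 56):
  199 = 3·56 + 31
  56 = 1·31 + 25
  31 = 1·25 + 6
  25 = 4·6 + 1
  6 = 6·1
so gcd(199, 56) = 1.
Back-substitute for Bézout coefficients:
  1 = 25 - 4·6
  ... = 199·(-9) + 56·(32)
Scale by 1: particular solution (-9, 32); reduce x mod 56: (47, -167).
General solution: x = 47 + 56t, y = -167 - 199t for integer t.
93 ≤ 47 + 56t ≤ 898 gives t ∈ [1, 15], which is 15 values.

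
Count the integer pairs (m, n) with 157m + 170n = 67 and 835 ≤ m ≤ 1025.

gcd(170, 157) = 1.
By Bézout, 157×(13) + 170×(-12) = 1.
Particular solution: (21, -19).
General solution: m = 21 + 170t, n = -19 - 157t for integer t.
835 ≤ 21 + 170t ≤ 1025 gives t ∈ [5, 5], which is 1 value.

1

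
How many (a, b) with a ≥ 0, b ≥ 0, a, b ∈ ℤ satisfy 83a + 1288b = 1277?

0

gcd(1288, 83) = 1  (1288 = 15·83 + 43, 83 = 1·43 + 40, 43 = 1·40 + 3, 40 = 13·3 + 1, 3 = 3·1).
Back-substituting, 83·(419) + 1288·(-27) = 1.
Scale by 1277: one solution is (535063, -34479). Reduce a mod 1288: (543, -34).
General: a = 543 + 1288t, b = -34 - 83t.
a ≥ 0 ⇒ t ≥ 0; b ≥ 0 ⇒ t ≤ -1. So t ∈ [0, -1]: 0 solutions.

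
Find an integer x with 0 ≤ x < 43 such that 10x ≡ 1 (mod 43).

gcd(43, 10):
  43 = 4×10 + 3
  10 = 3×3 + 1
  3 = 3×1
so gcd(43, 10) = 1.
Back-substitute for Bézout coefficients:
  1 = 10 - 3×3
  ... = 10×(13) + 43×(-3)
So 10×13 ≡ 1 (mod 43), and 13 mod 43 = 13.

13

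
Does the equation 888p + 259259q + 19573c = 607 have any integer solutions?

gcd(259259, 888) = 37  (259259 = 291×888 + 851, 888 = 1×851 + 37, 851 = 23×37).
gcd(37, 19573) = 37.
37 does not divide 607 (remainder 15), so no integer solutions.

no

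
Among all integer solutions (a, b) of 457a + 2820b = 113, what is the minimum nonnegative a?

gcd(2820, 457):
  2820 = 6×457 + 78
  457 = 5×78 + 67
  78 = 1×67 + 11
  67 = 6×11 + 1
  11 = 11×1
so gcd(2820, 457) = 1.
1 divides 113, so solutions exist.
Back-substitute for Bézout coefficients:
  1 = 67 - 6×11
  ... = 457×(253) + 2820×(-41)
Scale by 113/1 = 113: (a₀, b₀) = (28589, -4633).
General solution: a = 28589 + 2820t, b = -4633 - 457t for integer t.
a ≥ 0: smallest is 28589 mod 2820 = 389 (at t = -10), with b = -63.

389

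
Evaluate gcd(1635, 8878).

1

gcd(8878, 1635):
  8878 = 5×1635 + 703
  1635 = 2×703 + 229
  703 = 3×229 + 16
  229 = 14×16 + 5
  16 = 3×5 + 1
  5 = 5×1
so gcd(8878, 1635) = 1.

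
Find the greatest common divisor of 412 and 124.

4

gcd(412, 124) = 4  (412 = 3*124 + 40, 124 = 3*40 + 4, 40 = 10*4).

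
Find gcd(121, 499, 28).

1

gcd(499, 121):
  499 = 4*121 + 15
  121 = 8*15 + 1
  15 = 15*1
so gcd(499, 121) = 1.
gcd(1, 28) = 1.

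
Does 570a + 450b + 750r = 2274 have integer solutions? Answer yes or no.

gcd(570, 450) = 30  (570 = 1·450 + 120, 450 = 3·120 + 90, 120 = 1·90 + 30, 90 = 3·30).
gcd(30, 750) = 30.
30 does not divide 2274 (remainder 24), so no integer solutions.

no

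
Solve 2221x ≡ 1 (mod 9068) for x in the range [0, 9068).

4189

gcd(9068, 2221) = 1.
By Bézout, 2221·(4189) + 9068·(-1026) = 1.
So 2221·4189 ≡ 1 (mod 9068), and 4189 mod 9068 = 4189.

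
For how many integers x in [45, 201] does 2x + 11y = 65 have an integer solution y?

14

gcd(11, 2) = 1  (11 = 5×2 + 1, 2 = 2×1).
Back-substituting, 2×(-5) + 11×(1) = 1.
Scale by 65: particular solution (-325, 65); reduce x mod 11: (5, 5).
General solution: x = 5 + 11t, y = 5 - 2t for integer t.
45 ≤ 5 + 11t ≤ 201 gives t ∈ [4, 17], which is 14 values.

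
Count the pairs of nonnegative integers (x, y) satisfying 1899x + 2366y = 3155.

gcd(2366, 1899) = 1.
By Bézout, 1899*(1145) + 2366*(-919) = 1.
One solution: (1959, -1571).
General: x = 1959 + 2366t, y = -1571 - 1899t.
x ≥ 0 ⇒ t ≥ 0; y ≥ 0 ⇒ t ≤ -1. So t ∈ [0, -1]: 0 solutions.

0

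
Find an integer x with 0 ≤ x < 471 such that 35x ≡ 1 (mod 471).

323

gcd(471, 35) = 1.
By Bézout, 35×(-148) + 471×(11) = 1.
So 35×-148 ≡ 1 (mod 471), and -148 mod 471 = 323.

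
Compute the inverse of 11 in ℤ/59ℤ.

gcd(59, 11) = 1.
By Bézout, 11·(-16) + 59·(3) = 1.
So 11·-16 ≡ 1 (mod 59), and -16 mod 59 = 43.

43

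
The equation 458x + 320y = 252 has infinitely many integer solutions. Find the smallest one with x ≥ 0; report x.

gcd(458, 320):
  458 = 1·320 + 138
  320 = 2·138 + 44
  138 = 3·44 + 6
  44 = 7·6 + 2
  6 = 3·2
so gcd(458, 320) = 2.
2 divides 252, so solutions exist.
Back-substitute for Bézout coefficients:
  2 = 44 - 7·6
  ... = 458·(-51) + 320·(73)
Scale by 252/2 = 126: (x₀, y₀) = (-6426, 9198).
General solution: x = -6426 + 160t, y = 9198 - 229t for integer t.
x ≥ 0: smallest is -6426 mod 160 = 134 (at t = 41), with y = -191.

134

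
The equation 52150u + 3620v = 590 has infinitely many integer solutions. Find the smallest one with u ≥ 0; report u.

gcd(52150, 3620) = 10.
10 divides 590, so solutions exist.
By Bézout, 52150×(165) + 3620×(-2377) = 10.
Scale by 590/10 = 59: (u₀, v₀) = (9735, -140243).
General solution: u = 9735 + 362t, v = -140243 - 5215t for integer t.
u ≥ 0: smallest is 9735 mod 362 = 323 (at t = -26), with v = -4653.

323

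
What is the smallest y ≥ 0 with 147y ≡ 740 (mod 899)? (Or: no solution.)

109

gcd(899, 147):
  899 = 6*147 + 17
  147 = 8*17 + 11
  17 = 1*11 + 6
  11 = 1*6 + 5
  6 = 1*5 + 1
  5 = 5*1
so gcd(899, 147) = 1.
1 divides 740, so solutions exist.
Back-substitute for Bézout coefficients:
  1 = 6 - 1*5
  ... = 147*(-159) + 899*(26)
So 147*(-159) ≡ 1 (mod 899); multiply by 740: y ≡ -117660 (mod 899).
Smallest nonnegative: y = -117660 mod 899 = 109.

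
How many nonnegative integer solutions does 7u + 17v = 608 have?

5

gcd(17, 7):
  17 = 2*7 + 3
  7 = 2*3 + 1
  3 = 3*1
so gcd(17, 7) = 1.
Back-substitute for Bézout coefficients:
  1 = 7 - 2*3
  ... = 7*(5) + 17*(-2)
Scale by 608: one solution is (3040, -1216). Reduce u mod 17: (14, 30).
General: u = 14 + 17t, v = 30 - 7t.
u ≥ 0 ⇒ t ≥ 0; v ≥ 0 ⇒ t ≤ 4. So t ∈ [0, 4]: 5 solutions.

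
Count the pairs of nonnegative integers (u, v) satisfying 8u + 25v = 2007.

gcd(25, 8):
  25 = 3·8 + 1
  8 = 8·1
so gcd(25, 8) = 1.
Back-substitute for Bézout coefficients:
  1 = 25 - 3·8
  ... = 8·(-3) + 25·(1)
Scale by 2007: one solution is (-6021, 2007). Reduce u mod 25: (4, 79).
General: u = 4 + 25t, v = 79 - 8t.
u ≥ 0 ⇒ t ≥ 0; v ≥ 0 ⇒ t ≤ 9. So t ∈ [0, 9]: 10 solutions.

10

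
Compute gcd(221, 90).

1

gcd(221, 90) = 1  (221 = 2*90 + 41, 90 = 2*41 + 8, 41 = 5*8 + 1, 8 = 8*1).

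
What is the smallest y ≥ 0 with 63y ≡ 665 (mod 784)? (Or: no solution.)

gcd(784, 63):
  784 = 12*63 + 28
  63 = 2*28 + 7
  28 = 4*7
so gcd(784, 63) = 7.
7 divides 665, so solutions exist.
Back-substitute for Bézout coefficients:
  7 = 63 - 2*28
  ... = 63*(25) + 784*(-2)
So 63*(25) ≡ 7 (mod 784); multiply by 95: y ≡ 2375 (mod 112).
Smallest nonnegative: y = 2375 mod 112 = 23.

23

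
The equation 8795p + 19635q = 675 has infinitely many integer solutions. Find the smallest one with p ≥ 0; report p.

393

gcd(19635, 8795) = 5.
5 divides 675, so solutions exist.
By Bézout, 8795·(-1277) + 19635·(572) = 5.
Scale by 675/5 = 135: (p₀, q₀) = (-172395, 77220).
General solution: p = -172395 + 3927t, q = 77220 - 1759t for integer t.
p ≥ 0: smallest is -172395 mod 3927 = 393 (at t = 44), with q = -176.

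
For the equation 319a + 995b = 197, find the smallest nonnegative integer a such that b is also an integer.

63

gcd(995, 319) = 1  (995 = 3×319 + 38, 319 = 8×38 + 15, 38 = 2×15 + 8, 15 = 1×8 + 7, 8 = 1×7 + 1, 7 = 7×1).
1 divides 197, so solutions exist.
Back-substituting, 319×(-131) + 995×(42) = 1.
Scale by 197/1 = 197: (a₀, b₀) = (-25807, 8274).
General solution: a = -25807 + 995t, b = 8274 - 319t for integer t.
a ≥ 0: smallest is -25807 mod 995 = 63 (at t = 26), with b = -20.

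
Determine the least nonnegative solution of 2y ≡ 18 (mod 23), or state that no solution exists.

gcd(23, 2):
  23 = 11·2 + 1
  2 = 2·1
so gcd(23, 2) = 1.
1 divides 18, so solutions exist.
Back-substitute for Bézout coefficients:
  1 = 23 - 11·2
  ... = 2·(-11) + 23·(1)
So 2·(-11) ≡ 1 (mod 23); multiply by 18: y ≡ -198 (mod 23).
Smallest nonnegative: y = -198 mod 23 = 9.

9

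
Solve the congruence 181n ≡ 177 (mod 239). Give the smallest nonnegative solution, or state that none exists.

gcd(239, 181) = 1.
1 divides 177, so solutions exist.
By Bézout, 181*(103) + 239*(-78) = 1.
So 181*(103) ≡ 1 (mod 239); multiply by 177: n ≡ 18231 (mod 239).
Smallest nonnegative: n = 18231 mod 239 = 67.

67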